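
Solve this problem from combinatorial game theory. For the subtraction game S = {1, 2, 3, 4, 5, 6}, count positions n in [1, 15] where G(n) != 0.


Subtraction set S = {1, 2, 3, 4, 5, 6}, so G(n) = n mod 7.
G(n) = 0 when n is a multiple of 7.
Multiples of 7 in [1, 15]: 2
N-positions (nonzero Grundy) = 15 - 2 = 13

13


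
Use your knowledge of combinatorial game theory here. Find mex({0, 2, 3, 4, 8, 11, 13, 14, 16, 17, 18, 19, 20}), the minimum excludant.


Set = {0, 2, 3, 4, 8, 11, 13, 14, 16, 17, 18, 19, 20}
0 is in the set.
1 is NOT in the set. This is the mex.
mex = 1

1


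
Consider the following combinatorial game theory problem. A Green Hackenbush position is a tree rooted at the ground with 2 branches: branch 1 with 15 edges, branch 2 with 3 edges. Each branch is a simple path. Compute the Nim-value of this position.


The tree has 2 branches from the ground vertex.
In Green Hackenbush, the Nim-value of a simple path of length k is k.
Branch 1: length 15, Nim-value = 15
Branch 2: length 3, Nim-value = 3
Total Nim-value = XOR of all branch values:
0 XOR 15 = 15
15 XOR 3 = 12
Nim-value of the tree = 12

12


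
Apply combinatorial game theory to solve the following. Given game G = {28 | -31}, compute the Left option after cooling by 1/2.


Original game: {28 | -31} (a switch {a | b} with a > b).
Cooling by t (for t below the temperature (a - b)/2 = 59/2) taxes each move by t: {a | b} cooled by t is {a - t | b + t}.
Cooling amount: t = 1/2
Cooled Left option: 28 - 1/2 = 55/2
Cooled Right option: -31 + 1/2 = -61/2
Cooled game: {55/2 | -61/2}
Left option = 55/2

55/2


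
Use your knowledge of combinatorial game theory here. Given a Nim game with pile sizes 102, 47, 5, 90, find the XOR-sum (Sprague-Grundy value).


We need the XOR (exclusive or) of all pile sizes.
After XOR-ing pile 1 (size 102): 0 XOR 102 = 102
After XOR-ing pile 2 (size 47): 102 XOR 47 = 73
After XOR-ing pile 3 (size 5): 73 XOR 5 = 76
After XOR-ing pile 4 (size 90): 76 XOR 90 = 22
The Nim-value of this position is 22.

22


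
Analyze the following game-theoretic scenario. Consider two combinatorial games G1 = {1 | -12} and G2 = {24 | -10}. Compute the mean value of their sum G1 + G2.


G1 = {1 | -12}, G2 = {24 | -10}
Each is a switch {a | b} with numbers a > b; its mean value is (a + b)/2, and mean value is additive over game sums: m(G1 + G2) = m(G1) + m(G2).
Mean of G1 = (1 + (-12))/2 = -11/2 = -11/2
Mean of G2 = (24 + (-10))/2 = 14/2 = 7
Mean of G1 + G2 = -11/2 + 7 = 3/2

3/2


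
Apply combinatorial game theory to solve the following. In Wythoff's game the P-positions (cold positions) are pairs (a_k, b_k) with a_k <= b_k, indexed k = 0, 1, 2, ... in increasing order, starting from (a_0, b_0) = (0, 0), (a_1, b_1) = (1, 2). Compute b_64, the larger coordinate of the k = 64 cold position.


By Wythoff's theorem, a_k = floor(k * phi) and b_k = floor(k * phi^2) = a_k + k, where phi = (1 + sqrt(5))/2 is the golden ratio.
phi = (1 + sqrt(5))/2 = 1.618034
phi^2 = phi + 1 = 2.618034
k = 64
k * phi^2 = 64 * 2.618034 = 167.554175
b_64 = floor(k * phi^2) = 167 (check: a_64 + k = 103 + 64 = 167)

167


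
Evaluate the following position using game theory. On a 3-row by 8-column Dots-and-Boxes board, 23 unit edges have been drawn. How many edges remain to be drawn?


Grid: 3 x 8 boxes, i.e. 4 rows and 9 columns of dots.
Horizontal edges: (rows + 1) * cols = 4 * 8 = 32
Vertical edges: rows * (cols + 1) = 3 * 9 = 27
Total edges: 32 + 27 = 59
Edges drawn: 23
Remaining: 59 - 23 = 36

36


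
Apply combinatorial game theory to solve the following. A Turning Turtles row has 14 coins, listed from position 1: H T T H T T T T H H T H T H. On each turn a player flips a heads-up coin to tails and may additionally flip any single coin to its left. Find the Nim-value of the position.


Coins: H T T H T T T T H H T H T H
Key fact: a single head at position k behaves exactly like a Nim heap of size k (turning it to T and optionally flipping a coin at j < k corresponds to moving the heap from k to j, or to 0), and heads combine as a disjunctive sum (two heads at the same place would cancel, matching j XOR j = 0). So the Nim-value is the XOR of the 1-indexed positions of the heads.
Face-up positions (1-indexed): [1, 4, 9, 10, 12, 14]
XOR 0 with 1: 0 XOR 1 = 1
XOR 1 with 4: 1 XOR 4 = 5
XOR 5 with 9: 5 XOR 9 = 12
XOR 12 with 10: 12 XOR 10 = 6
XOR 6 with 12: 6 XOR 12 = 10
XOR 10 with 14: 10 XOR 14 = 4
Nim-value = 4

4


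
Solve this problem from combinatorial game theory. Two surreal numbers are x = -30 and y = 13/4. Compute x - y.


x = -30, y = 13/4
Converting to common denominator: 4
x = -120/4, y = 13/4
x - y = -30 - 13/4 = -133/4

-133/4


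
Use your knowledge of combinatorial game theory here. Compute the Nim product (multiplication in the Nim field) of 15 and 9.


Nim multiplication is bilinear over XOR: (u XOR v) * w = (u*w) XOR (v*w).
So we split each operand into its bit components and XOR the pairwise Nim products.
15 = 1 + 2 + 4 + 8 (as XOR of powers of 2).
9 = 1 + 8 (as XOR of powers of 2).
Using the standard Nim-product table on single bits:
  2*2 = 3,   2*4 = 8,   2*8 = 12,
  4*4 = 6,   4*8 = 11,  8*8 = 13,
and  1*x = x (identity), k*l = l*k (commutative).
Pairwise Nim products:
  1 * 1 = 1
  1 * 8 = 8
  2 * 1 = 2
  2 * 8 = 12
  4 * 1 = 4
  4 * 8 = 11
  8 * 1 = 8
  8 * 8 = 13
XOR them: 1 XOR 8 XOR 2 XOR 12 XOR 4 XOR 11 XOR 8 XOR 13 = 13.
Result: 15 * 9 = 13 (in Nim).

13


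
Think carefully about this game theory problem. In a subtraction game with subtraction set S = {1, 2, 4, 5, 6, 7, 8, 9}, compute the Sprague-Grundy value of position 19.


The subtraction set is S = {1, 2, 4, 5, 6, 7, 8, 9}.
G(k) = mex{ G(k - s) : s in S, s <= k }. We compute iteratively: G(0) = 0.
G(1) = mex({0}) = 1
G(2) = mex({0, 1}) = 2
G(3) = mex({1, 2}) = 0
G(4) = mex({0, 2}) = 1
G(5) = mex({0, 1}) = 2
G(6) = mex({0, 1, 2}) = 3
G(7) = mex({0, 1, 2, 3}) = 4
G(8) = mex({0, 1, 2, 3, 4}) = 5
G(9) = mex({0, 1, 2, 4, 5}) = 3
G(10) = mex({0, 1, 2, 3, 5}) = 4
G(11) = mex({0, 1, 2, 3, 4}) = 5
G(12) = mex({0, 1, 2, 3, 4, 5}) = 6
G(13) = mex({1, 2, 3, 4, 5, 6}) = 0
G(14) = mex({0, 2, 3, 4, 5, 6}) = 1
G(15) = mex({0, 1, 3, 4, 5}) = 2
G(16) = mex({1, 2, 3, 4, 5, 6}) = 0
G(17) = mex({0, 2, 3, 4, 5, 6}) = 1
G(18) = mex({0, 1, 3, 4, 5, 6}) = 2
G(19) = mex({0, 1, 2, 4, 5, 6}) = 3
Therefore G(19) = 3.

3


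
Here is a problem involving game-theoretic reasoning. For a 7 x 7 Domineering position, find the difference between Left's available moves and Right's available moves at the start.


Board is 7 x 7 (rows x cols).
Left (vertical) placements: (rows-1) * cols = 6 * 7 = 42
Right (horizontal) placements: rows * (cols-1) = 7 * 6 = 42
Advantage = Left - Right = 42 - 42 = 0

0


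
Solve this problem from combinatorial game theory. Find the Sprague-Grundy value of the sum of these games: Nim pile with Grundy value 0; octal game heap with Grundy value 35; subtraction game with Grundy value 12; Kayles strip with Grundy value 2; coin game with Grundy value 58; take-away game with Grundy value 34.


By the Sprague-Grundy theorem, the Grundy value of a sum of games is the XOR of individual Grundy values.
Nim pile: Grundy value = 0. Running XOR: 0 XOR 0 = 0
octal game heap: Grundy value = 35. Running XOR: 0 XOR 35 = 35
subtraction game: Grundy value = 12. Running XOR: 35 XOR 12 = 47
Kayles strip: Grundy value = 2. Running XOR: 47 XOR 2 = 45
coin game: Grundy value = 58. Running XOR: 45 XOR 58 = 23
take-away game: Grundy value = 34. Running XOR: 23 XOR 34 = 53
The combined Grundy value is 53.

53


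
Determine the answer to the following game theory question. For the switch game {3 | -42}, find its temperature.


The game is {3 | -42}, a switch {a | b} with numbers a > b.
Cooling {a | b} by t gives {a - t | b + t}, which stops being hot when a - t = b + t, i.e. at t = (a - b)/2. So the temperature of a switch is (a - b)/2.
Temperature = (Left option - Right option) / 2
= (3 - (-42)) / 2
= 45 / 2
= 45/2

45/2


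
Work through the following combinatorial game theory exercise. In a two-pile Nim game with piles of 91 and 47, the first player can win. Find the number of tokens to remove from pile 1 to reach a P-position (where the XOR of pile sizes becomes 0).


Piles: 91 and 47
Current XOR: 91 XOR 47 = 116 (non-zero, so this is an N-position).
To make the XOR zero, we need to find a move that balances the piles.
For pile 1 (size 91): target = 91 XOR 116 = 47
We reduce pile 1 from 91 to 47.
Tokens removed: 91 - 47 = 44
Verification: 47 XOR 47 = 0

44


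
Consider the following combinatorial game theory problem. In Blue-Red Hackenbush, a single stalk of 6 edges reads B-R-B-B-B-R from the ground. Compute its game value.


Edges (from ground): B-R-B-B-B-R
By Berlekamp's sign-expansion rule, a Blue-Red Hackenbush stalk has the value of the surreal number whose sign sequence is the edge sequence with B -> + and R -> -.
Sign sequence: +-+++-
Trace the sign expansion in the surreal number tree, starting from 0:
Edge 1: B (sign +) -> bounds (0, +inf), value = 1
Edge 2: R (sign -) -> bounds (0, 1), value = 1/2
Edge 3: B (sign +) -> bounds (1/2, 1), value = 3/4
Edge 4: B (sign +) -> bounds (3/4, 1), value = 7/8
Edge 5: B (sign +) -> bounds (7/8, 1), value = 15/16
Edge 6: R (sign -) -> bounds (7/8, 15/16), value = 29/32
Game value = 29/32

29/32


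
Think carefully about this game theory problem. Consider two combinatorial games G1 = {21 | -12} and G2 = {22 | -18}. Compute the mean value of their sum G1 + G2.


G1 = {21 | -12}, G2 = {22 | -18}
Each is a switch {a | b} with numbers a > b; its mean value is (a + b)/2, and mean value is additive over game sums: m(G1 + G2) = m(G1) + m(G2).
Mean of G1 = (21 + (-12))/2 = 9/2 = 9/2
Mean of G2 = (22 + (-18))/2 = 4/2 = 2
Mean of G1 + G2 = 9/2 + 2 = 13/2

13/2


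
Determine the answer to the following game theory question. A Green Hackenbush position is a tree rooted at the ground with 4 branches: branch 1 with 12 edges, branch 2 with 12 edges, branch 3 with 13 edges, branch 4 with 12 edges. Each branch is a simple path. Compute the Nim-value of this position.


The tree has 4 branches from the ground vertex.
In Green Hackenbush, the Nim-value of a simple path of length k is k.
Branch 1: length 12, Nim-value = 12
Branch 2: length 12, Nim-value = 12
Branch 3: length 13, Nim-value = 13
Branch 4: length 12, Nim-value = 12
Total Nim-value = XOR of all branch values:
0 XOR 12 = 12
12 XOR 12 = 0
0 XOR 13 = 13
13 XOR 12 = 1
Nim-value of the tree = 1

1


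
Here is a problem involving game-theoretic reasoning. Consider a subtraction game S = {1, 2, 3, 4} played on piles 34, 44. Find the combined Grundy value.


Subtraction set: {1, 2, 3, 4}
For this subtraction set, G(n) = n mod 5 (period = max + 1 = 5).
Pile 1 (size 34): G(34) = 34 mod 5 = 4
Pile 2 (size 44): G(44) = 44 mod 5 = 4
Total Grundy value = XOR of all: 4 XOR 4 = 0

0


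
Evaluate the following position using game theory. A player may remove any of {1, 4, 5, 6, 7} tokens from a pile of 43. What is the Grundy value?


The subtraction set is S = {1, 4, 5, 6, 7}.
G(k) = mex{ G(k - s) : s in S, s <= k }. We compute iteratively: G(0) = 0.
G(1) = mex({0}) = 1
G(2) = mex({1}) = 0
G(3) = mex({0}) = 1
G(4) = mex({0, 1}) = 2
G(5) = mex({0, 1, 2}) = 3
G(6) = mex({0, 1, 3}) = 2
G(7) = mex({0, 1, 2}) = 3
G(8) = mex({0, 1, 2, 3}) = 4
G(9) = mex({0, 1, 2, 3, 4}) = 5
G(10) = mex({1, 2, 3, 5}) = 0
G(11) = mex({0, 2, 3}) = 1
G(12) = mex({1, 2, 3, 4}) = 0
G(13) = mex({0, 2, 3, 4, 5}) = 1
G(14) = mex({0, 1, 3, 4, 5}) = 2
G(15) = mex({0, 1, 2, 4, 5}) = 3
G(16) = mex({0, 1, 3, 5}) = 2
Observe that G(10)..G(16) = 0, 1, 0, 1, 2, 3, 2 repeats G(0)..G(6) = 0, 1, 0, 1, 2, 3, 2.
For k >= max(S) = 7, G(k) is determined by the previous 7 values G(k-7)..G(k-1); a window of 7 consecutive values has recurred shifted by 10, so by induction G(k + 10) = G(k) for all k >= 0: the sequence is periodic from the start with period 10.
One period: G(0..9) = 0, 1, 0, 1, 2, 3, 2, 3, 4, 5.
43 mod 10 = 3, so G(43) = G(3) = 1.

1


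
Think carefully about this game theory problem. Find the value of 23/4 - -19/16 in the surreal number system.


x = 23/4, y = -19/16
Converting to common denominator: 16
x = 92/16, y = -19/16
x - y = 23/4 - -19/16 = 111/16

111/16


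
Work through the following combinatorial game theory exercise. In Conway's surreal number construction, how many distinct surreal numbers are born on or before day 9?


Day 0: {|} = 0 is born. Count = 1.
Day n: the number of surreal numbers born by day n is 2^(n+1) - 1.
By day 0: 2^1 - 1 = 1
By day 1: 2^2 - 1 = 3
By day 2: 2^3 - 1 = 7
By day 3: 2^4 - 1 = 15
By day 4: 2^5 - 1 = 31
By day 5: 2^6 - 1 = 63
By day 6: 2^7 - 1 = 127
By day 7: 2^8 - 1 = 255
By day 8: 2^9 - 1 = 511
By day 9: 2^10 - 1 = 1023
By day 9: 1023 surreal numbers.

1023


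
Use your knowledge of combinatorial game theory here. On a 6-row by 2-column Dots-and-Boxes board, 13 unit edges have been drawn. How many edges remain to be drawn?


Grid: 6 x 2 boxes, i.e. 7 rows and 3 columns of dots.
Horizontal edges: (rows + 1) * cols = 7 * 2 = 14
Vertical edges: rows * (cols + 1) = 6 * 3 = 18
Total edges: 14 + 18 = 32
Edges drawn: 13
Remaining: 32 - 13 = 19

19


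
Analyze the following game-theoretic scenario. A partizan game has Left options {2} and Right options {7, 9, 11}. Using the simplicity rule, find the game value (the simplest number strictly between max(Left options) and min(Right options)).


Left options: {2}, max = 2
Right options: {7, 9, 11}, min = 7
All options are numbers and max(Left) < min(Right), so by the simplicity theorem the value is the simplest (earliest-born) number strictly between 2 and 7.
Integers 3 through 6 all lie strictly between 2 and 7.
Among integers, the simplest (lowest birthday = smallest |n|; 0 is born on day 0, +-n on day n) is 3.
No non-integer in the interval can be simpler: if x is a non-integer in the interval, then floor(x) or ceil(x) also lies in the interval (the interval contains an integer), and both are proper prefixes of x's sign expansion, i.e. born earlier. So the game value is 3.
Game value = 3

3


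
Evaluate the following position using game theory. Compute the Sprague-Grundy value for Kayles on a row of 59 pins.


Kayles: a move removes 1 or 2 adjacent pins from a contiguous row.
Removing pins from a row of k leaves two independent rows (a, b) with a + b = k - 1 (one pin) or a + b = k - 2 (two pins); an end removal gives a = 0.
By Sprague-Grundy, G(k) = mex{ G(a) XOR G(b) } over all these splits. G(0) = 0.
G(1): splits (0,0):0^0=0 -> mex({0}) = 1
G(2): splits (0,1):0^1=1 (0,0):0^0=0 -> mex({0, 1}) = 2
G(3): splits (0,2):0^2=2 (1,1):1^1=0 (0,1):0^1=1 -> mex({0, 1, 2}) = 3
G(4): splits (0,3):0^3=3 (1,2):1^2=3 (0,2):0^2=2 (1,1):1^1=0 -> mex({0, 2, 3}) = 1
G(5): splits (0,4):0^1=1 (1,3):1^3=2 (2,2):2^2=0 (0,3):0^3=3 (1,2):1^2=3 -> mex({0, 1, 2, 3}) = 4
G(6) = mex({0, 1, 2, 4}) = 3
G(7) = mex({0, 1, 3, 4, 5}) = 2
G(8) = mex({0, 2, 3, 5, 6}) = 1
G(9) = mex({0, 1, 2, 3, 6, 7}) = 4
G(10) = mex({0, 1, 3, 4, 5, 7}) = 2
G(11) = mex({0, 1, 2, 3, 4, 5}) = 6
G(12) = mex({0, 1, 2, 3, 5, 6, 7}) = 4
G(13) = mex({0, 2, 3, 4, 6, 7}) = 1
G(14) = mex({0, 1, 4, 5, 6, 7}) = 2
G(15) = mex({0, 1, 2, 3, 4, 5, 6}) = 7
G(16) = mex({0, 2, 3, 5, 6, 7}) = 1
G(17) = mex({0, 1, 2, 3, 5, 6, 7}) = 4
G(18) = mex({0, 1, 2, 4, 5, 6}) = 3
G(19) = mex({0, 1, 3, 4, 5, 7}) = 2
G(20) = mex({0, 2, 3, 4, 5, 6, 7}) = 1
G(21) = mex({0, 1, 2, 3, 5, 6, 7}) = 4
G(22) = mex({0, 1, 2, 3, 4, 5, 7}) = 6
G(23) = mex({0, 1, 2, 3, 4, 5, 6}) = 7
G(24) = mex({0, 1, 2, 3, 5, 6, 7}) = 4
G(25) = mex({0, 2, 3, 4, 6, 7}) = 1
G(26) = mex({0, 1, 3, 4, 5, 6, 7}) = 2
G(27) = mex({0, 1, 2, 3, 4, 5, 6, 7}) = 8
G(28) = mex({0, 1, 2, 3, 4, 6, 7, 8}) = 5
G(29) = mex({0, 1, 2, 3, 5, 6, 7, 8, 9}) = 4
G(30) = mex({0, 1, 2, 3, 4, 5, 6, 9, 10}) = 7
G(31) = mex({0, 1, 3, 4, 5, 7, 10, 11}) = 2
G(32) = mex({0, 2, 3, 4, 5, 6, 7, 9, 11}) = 1
G(33) = mex({0, 1, 2, 3, 4, 5, 6, 7, 9, 12}) = 8
G(34) = mex({0, 1, 2, 3, 4, 5, 7, 8, 11, 12}) = 6
G(35) = mex({0, 1, 2, 3, 4, 5, 6, 8, 9, 10, 11}) = 7
G(36) = mex({0, 1, 2, 3, 5, 6, 7, 9, 10}) = 4
G(37) = mex({0, 2, 3, 4, 6, 7, 9, 10, 11, 12}) = 1
G(38) = mex({0, 1, 3, 4, 5, 6, 7, 9, 10, 11, 12}) = 2
G(39) = mex({0, 1, 2, 4, 5, 6, 7, 9, 10, 12, 14}) = 3
G(40) = mex({0, 2, 3, 4, 6, 7, 11, 12, 14}) = 1
G(41) = mex({0, 1, 2, 3, 5, 6, 7, 9, 10, 11, 12}) = 4
G(42) = mex({0, 1, 2, 3, 4, 5, 6, 9, 10}) = 7
G(43) = mex({0, 1, 3, 4, 5, 7, 9, 10, 12, 15}) = 2
G(44) = mex({0, 2, 3, 4, 5, 6, 7, 9, 10, 12, 15}) = 1
G(45) = mex({0, 1, 2, 3, 4, 5, 6, 7, 9, 10, 12, 14}) = 8
G(46) = mex({0, 1, 3, 4, 5, 7, 8, 11, 12, 14}) = 2
G(47) = mex({0, 1, 2, 3, 4, 5, 6, 8, 9, 10, 11, 12}) = 7
G(48) = mex({0, 1, 2, 3, 5, 6, 7, 9, 10}) = 4
G(49) = mex({0, 2, 3, 4, 6, 7, 9, 10, 11, 12, 15}) = 1
G(50) = mex({0, 1, 4, 5, 6, 7, 9, 11, 12, 14, 15}) = 2
G(51) = mex({0, 1, 2, 3, 4, 5, 6, 7, 9, 12, 14, 15}) = 8
G(52) = mex({0, 2, 3, 4, 5, 6, 7, 8, 11, 12, 15}) = 1
G(53) = mex({0, 1, 2, 3, 5, 6, 7, 8, 9, 10, 11, 12}) = 4
G(54) = mex({0, 1, 2, 3, 4, 5, 6, 9, 10}) = 7
G(55) = mex({0, 1, 3, 4, 5, 7, 9, 10, 11, 12}) = 2
G(56) = mex({0, 2, 3, 4, 5, 6, 7, 9, 10, 11, 12, 13, 14}) = 1
G(57) = mex({0, 1, 2, 3, 5, 6, 7, 9, 10, 12, 13, 14, 15}) = 4
G(58) = mex({0, 1, 3, 4, 5, 7, 11, 12, 14, 15}) = 2
G(59) = mex({0, 1, 2, 3, 4, 5, 6, 9, 10, 11, 12, 15}) = 7
Therefore G(59) = 7.

7


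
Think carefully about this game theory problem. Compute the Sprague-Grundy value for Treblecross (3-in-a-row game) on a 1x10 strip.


Treblecross: place X on empty cells; 3-in-a-row wins.
Playing within two cells of an existing X lets the opponent win at once, so sensible play treats the cells i-2..i+2 around each X as dead. The player left with no safe cell loses, so this is a normal-play take-away game on strips of safe cells.
Placing X at cell i (0-indexed) of a strip of k safe cells leaves independent strips of sizes max(0, i-2) and max(0, k-i-3). Hence G(k) = mex{ G(max(0,i-2)) XOR G(max(0,k-i-3)) : 0 <= i < k }, with G(0) = 0.
G(1): splits (0,0):0^0=0 -> mex({0}) = 1
G(2): splits (0,0):0^0=0 -> mex({0}) = 1
G(3): splits (0,0):0^0=0 -> mex({0}) = 1
G(4): splits (0,1):0^1=1 (0,0):0^0=0 -> mex({0, 1}) = 2
G(5): splits (0,2):0^1=1 (0,1):0^1=1 (0,0):0^0=0 -> mex({0, 1}) = 2
G(6) = mex({1}) = 0
G(7) = mex({0, 1, 2}) = 3
G(8) = mex({0, 1, 2}) = 3
G(9) = mex({0, 2}) = 1
G(10) = mex({0, 2, 3}) = 1
Therefore G(10) = 1.

1


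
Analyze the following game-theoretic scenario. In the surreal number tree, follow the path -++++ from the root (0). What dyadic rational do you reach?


Sign expansion: -++++
Rule: track bounds (lo, hi), initially (-inf, +inf). On '+', the current value becomes lo and we move to the simplest number in (value, hi): value + 1 if hi = +inf, otherwise the midpoint (value + hi)/2. On '-', the current value becomes hi and we move to value - 1 if lo = -inf, otherwise the midpoint (lo + value)/2.
Start at 0.
Step 1: sign = -, move left. Bounds: (-inf, 0). Value = -1
Step 2: sign = +, move right. Bounds: (-1, 0). Value = -1/2
Step 3: sign = +, move right. Bounds: (-1/2, 0). Value = -1/4
Step 4: sign = +, move right. Bounds: (-1/4, 0). Value = -1/8
Step 5: sign = +, move right. Bounds: (-1/8, 0). Value = -1/16
The surreal number with sign expansion -++++ is -1/16.

-1/16


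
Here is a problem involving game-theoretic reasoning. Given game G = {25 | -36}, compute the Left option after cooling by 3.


Original game: {25 | -36} (a switch {a | b} with a > b).
Cooling by t (for t below the temperature (a - b)/2 = 61/2) taxes each move by t: {a | b} cooled by t is {a - t | b + t}.
Cooling amount: t = 3
Cooled Left option: 25 - 3 = 22
Cooled Right option: -36 + 3 = -33
Cooled game: {22 | -33}
Left option = 22

22


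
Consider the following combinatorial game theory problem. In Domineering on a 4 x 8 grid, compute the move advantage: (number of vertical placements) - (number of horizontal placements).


Board is 4 x 8 (rows x cols).
Left (vertical) placements: (rows-1) * cols = 3 * 8 = 24
Right (horizontal) placements: rows * (cols-1) = 4 * 7 = 28
Advantage = Left - Right = 24 - 28 = -4

-4


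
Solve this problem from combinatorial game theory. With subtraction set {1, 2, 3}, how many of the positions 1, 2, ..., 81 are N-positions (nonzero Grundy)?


Subtraction set S = {1, 2, 3}, so G(n) = n mod 4.
G(n) = 0 when n is a multiple of 4.
Multiples of 4 in [1, 81]: 20
N-positions (nonzero Grundy) = 81 - 20 = 61

61


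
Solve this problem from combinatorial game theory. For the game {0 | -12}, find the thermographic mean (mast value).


Game = {0 | -12}, a switch {a | b} with numbers a > b.
Its thermograph has left wall a - t and right wall b + t, which meet at t = (a - b)/2, where both equal (a + b)/2. So the mast (mean value) is at (a + b)/2.
Mean = (0 + (-12))/2 = -12/2 = -6

-6


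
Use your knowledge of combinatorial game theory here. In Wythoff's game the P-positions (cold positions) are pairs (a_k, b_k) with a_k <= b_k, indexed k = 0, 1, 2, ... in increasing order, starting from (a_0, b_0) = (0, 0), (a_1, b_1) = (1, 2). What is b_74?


By Wythoff's theorem, a_k = floor(k * phi) and b_k = floor(k * phi^2) = a_k + k, where phi = (1 + sqrt(5))/2 is the golden ratio.
phi = (1 + sqrt(5))/2 = 1.618034
phi^2 = phi + 1 = 2.618034
k = 74
k * phi^2 = 74 * 2.618034 = 193.734515
b_74 = floor(k * phi^2) = 193 (check: a_74 + k = 119 + 74 = 193)

193


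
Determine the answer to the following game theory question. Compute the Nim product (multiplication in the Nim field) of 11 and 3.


Nim multiplication is bilinear over XOR: (u XOR v) * w = (u*w) XOR (v*w).
So we split each operand into its bit components and XOR the pairwise Nim products.
11 = 1 + 2 + 8 (as XOR of powers of 2).
3 = 1 + 2 (as XOR of powers of 2).
Using the standard Nim-product table on single bits:
  2*2 = 3,   2*4 = 8,   2*8 = 12,
  4*4 = 6,   4*8 = 11,  8*8 = 13,
and  1*x = x (identity), k*l = l*k (commutative).
Pairwise Nim products:
  1 * 1 = 1
  1 * 2 = 2
  2 * 1 = 2
  2 * 2 = 3
  8 * 1 = 8
  8 * 2 = 12
XOR them: 1 XOR 2 XOR 2 XOR 3 XOR 8 XOR 12 = 6.
Result: 11 * 3 = 6 (in Nim).

6


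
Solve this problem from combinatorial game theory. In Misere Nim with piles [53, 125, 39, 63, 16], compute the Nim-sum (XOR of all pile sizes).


We need the XOR (exclusive or) of all pile sizes.
After XOR-ing pile 1 (size 53): 0 XOR 53 = 53
After XOR-ing pile 2 (size 125): 53 XOR 125 = 72
After XOR-ing pile 3 (size 39): 72 XOR 39 = 111
After XOR-ing pile 4 (size 63): 111 XOR 63 = 80
After XOR-ing pile 5 (size 16): 80 XOR 16 = 64
The Nim-value of this position is 64.

64


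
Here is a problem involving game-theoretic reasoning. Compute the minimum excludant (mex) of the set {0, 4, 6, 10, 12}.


Set = {0, 4, 6, 10, 12}
0 is in the set.
1 is NOT in the set. This is the mex.
mex = 1

1


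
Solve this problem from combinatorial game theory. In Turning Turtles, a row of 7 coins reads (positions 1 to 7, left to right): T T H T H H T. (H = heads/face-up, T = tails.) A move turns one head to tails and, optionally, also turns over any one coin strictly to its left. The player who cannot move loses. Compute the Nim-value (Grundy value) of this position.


Coins: T T H T H H T
Key fact: a single head at position k behaves exactly like a Nim heap of size k (turning it to T and optionally flipping a coin at j < k corresponds to moving the heap from k to j, or to 0), and heads combine as a disjunctive sum (two heads at the same place would cancel, matching j XOR j = 0). So the Nim-value is the XOR of the 1-indexed positions of the heads.
Face-up positions (1-indexed): [3, 5, 6]
XOR 0 with 3: 0 XOR 3 = 3
XOR 3 with 5: 3 XOR 5 = 6
XOR 6 with 6: 6 XOR 6 = 0
Nim-value = 0

0


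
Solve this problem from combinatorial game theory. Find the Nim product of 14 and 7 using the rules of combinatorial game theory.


Nim multiplication is bilinear over XOR: (u XOR v) * w = (u*w) XOR (v*w).
So we split each operand into its bit components and XOR the pairwise Nim products.
14 = 2 + 4 + 8 (as XOR of powers of 2).
7 = 1 + 2 + 4 (as XOR of powers of 2).
Using the standard Nim-product table on single bits:
  2*2 = 3,   2*4 = 8,   2*8 = 12,
  4*4 = 6,   4*8 = 11,  8*8 = 13,
and  1*x = x (identity), k*l = l*k (commutative).
Pairwise Nim products:
  2 * 1 = 2
  2 * 2 = 3
  2 * 4 = 8
  4 * 1 = 4
  4 * 2 = 8
  4 * 4 = 6
  8 * 1 = 8
  8 * 2 = 12
  8 * 4 = 11
XOR them: 2 XOR 3 XOR 8 XOR 4 XOR 8 XOR 6 XOR 8 XOR 12 XOR 11 = 12.
Result: 14 * 7 = 12 (in Nim).

12


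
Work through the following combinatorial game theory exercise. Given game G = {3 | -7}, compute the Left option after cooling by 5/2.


Original game: {3 | -7} (a switch {a | b} with a > b).
Cooling by t (for t below the temperature (a - b)/2 = 5) taxes each move by t: {a | b} cooled by t is {a - t | b + t}.
Cooling amount: t = 5/2
Cooled Left option: 3 - 5/2 = 1/2
Cooled Right option: -7 + 5/2 = -9/2
Cooled game: {1/2 | -9/2}
Left option = 1/2

1/2


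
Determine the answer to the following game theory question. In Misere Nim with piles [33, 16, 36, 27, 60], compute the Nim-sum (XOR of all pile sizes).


We need the XOR (exclusive or) of all pile sizes.
After XOR-ing pile 1 (size 33): 0 XOR 33 = 33
After XOR-ing pile 2 (size 16): 33 XOR 16 = 49
After XOR-ing pile 3 (size 36): 49 XOR 36 = 21
After XOR-ing pile 4 (size 27): 21 XOR 27 = 14
After XOR-ing pile 5 (size 60): 14 XOR 60 = 50
The Nim-value of this position is 50.

50


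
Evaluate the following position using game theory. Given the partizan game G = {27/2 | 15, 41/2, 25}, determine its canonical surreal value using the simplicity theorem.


Left options: {27/2}, max = 27/2
Right options: {15, 41/2, 25}, min = 15
All options are numbers and max(Left) < min(Right), so by the simplicity theorem the value is the simplest (earliest-born) number strictly between 27/2 and 15.
The only integer strictly between 27/2 and 15 is 14.
No non-integer in the interval can be simpler: if x is a non-integer in the interval, then floor(x) or ceil(x) also lies in the interval (the interval contains an integer), and both are proper prefixes of x's sign expansion, i.e. born earlier. So the game value is 14.
Game value = 14

14


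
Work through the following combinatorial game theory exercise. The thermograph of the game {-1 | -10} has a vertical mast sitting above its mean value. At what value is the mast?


Game = {-1 | -10}, a switch {a | b} with numbers a > b.
Its thermograph has left wall a - t and right wall b + t, which meet at t = (a - b)/2, where both equal (a + b)/2. So the mast (mean value) is at (a + b)/2.
Mean = (-1 + (-10))/2 = -11/2 = -11/2

-11/2


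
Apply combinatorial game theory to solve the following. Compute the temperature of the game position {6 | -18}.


The game is {6 | -18}, a switch {a | b} with numbers a > b.
Cooling {a | b} by t gives {a - t | b + t}, which stops being hot when a - t = b + t, i.e. at t = (a - b)/2. So the temperature of a switch is (a - b)/2.
Temperature = (Left option - Right option) / 2
= (6 - (-18)) / 2
= 24 / 2
= 12

12


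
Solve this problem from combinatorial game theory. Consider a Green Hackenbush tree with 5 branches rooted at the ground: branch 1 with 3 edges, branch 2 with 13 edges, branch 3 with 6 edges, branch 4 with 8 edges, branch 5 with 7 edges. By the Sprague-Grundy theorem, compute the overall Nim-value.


The tree has 5 branches from the ground vertex.
In Green Hackenbush, the Nim-value of a simple path of length k is k.
Branch 1: length 3, Nim-value = 3
Branch 2: length 13, Nim-value = 13
Branch 3: length 6, Nim-value = 6
Branch 4: length 8, Nim-value = 8
Branch 5: length 7, Nim-value = 7
Total Nim-value = XOR of all branch values:
0 XOR 3 = 3
3 XOR 13 = 14
14 XOR 6 = 8
8 XOR 8 = 0
0 XOR 7 = 7
Nim-value of the tree = 7

7


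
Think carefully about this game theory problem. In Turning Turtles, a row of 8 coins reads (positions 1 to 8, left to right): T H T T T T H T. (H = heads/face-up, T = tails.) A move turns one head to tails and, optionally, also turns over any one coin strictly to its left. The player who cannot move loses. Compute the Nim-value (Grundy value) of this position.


Coins: T H T T T T H T
Key fact: a single head at position k behaves exactly like a Nim heap of size k (turning it to T and optionally flipping a coin at j < k corresponds to moving the heap from k to j, or to 0), and heads combine as a disjunctive sum (two heads at the same place would cancel, matching j XOR j = 0). So the Nim-value is the XOR of the 1-indexed positions of the heads.
Face-up positions (1-indexed): [2, 7]
XOR 0 with 2: 0 XOR 2 = 2
XOR 2 with 7: 2 XOR 7 = 5
Nim-value = 5

5


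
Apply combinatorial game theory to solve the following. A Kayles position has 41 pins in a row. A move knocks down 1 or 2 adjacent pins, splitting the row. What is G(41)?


Kayles: a move removes 1 or 2 adjacent pins from a contiguous row.
Removing pins from a row of k leaves two independent rows (a, b) with a + b = k - 1 (one pin) or a + b = k - 2 (two pins); an end removal gives a = 0.
By Sprague-Grundy, G(k) = mex{ G(a) XOR G(b) } over all these splits. G(0) = 0.
G(1): splits (0,0):0^0=0 -> mex({0}) = 1
G(2): splits (0,1):0^1=1 (0,0):0^0=0 -> mex({0, 1}) = 2
G(3): splits (0,2):0^2=2 (1,1):1^1=0 (0,1):0^1=1 -> mex({0, 1, 2}) = 3
G(4): splits (0,3):0^3=3 (1,2):1^2=3 (0,2):0^2=2 (1,1):1^1=0 -> mex({0, 2, 3}) = 1
G(5): splits (0,4):0^1=1 (1,3):1^3=2 (2,2):2^2=0 (0,3):0^3=3 (1,2):1^2=3 -> mex({0, 1, 2, 3}) = 4
G(6) = mex({0, 1, 2, 4}) = 3
G(7) = mex({0, 1, 3, 4, 5}) = 2
G(8) = mex({0, 2, 3, 5, 6}) = 1
G(9) = mex({0, 1, 2, 3, 6, 7}) = 4
G(10) = mex({0, 1, 3, 4, 5, 7}) = 2
G(11) = mex({0, 1, 2, 3, 4, 5}) = 6
G(12) = mex({0, 1, 2, 3, 5, 6, 7}) = 4
G(13) = mex({0, 2, 3, 4, 6, 7}) = 1
G(14) = mex({0, 1, 4, 5, 6, 7}) = 2
G(15) = mex({0, 1, 2, 3, 4, 5, 6}) = 7
G(16) = mex({0, 2, 3, 5, 6, 7}) = 1
G(17) = mex({0, 1, 2, 3, 5, 6, 7}) = 4
G(18) = mex({0, 1, 2, 4, 5, 6}) = 3
G(19) = mex({0, 1, 3, 4, 5, 7}) = 2
G(20) = mex({0, 2, 3, 4, 5, 6, 7}) = 1
G(21) = mex({0, 1, 2, 3, 5, 6, 7}) = 4
G(22) = mex({0, 1, 2, 3, 4, 5, 7}) = 6
G(23) = mex({0, 1, 2, 3, 4, 5, 6}) = 7
G(24) = mex({0, 1, 2, 3, 5, 6, 7}) = 4
G(25) = mex({0, 2, 3, 4, 6, 7}) = 1
G(26) = mex({0, 1, 3, 4, 5, 6, 7}) = 2
G(27) = mex({0, 1, 2, 3, 4, 5, 6, 7}) = 8
G(28) = mex({0, 1, 2, 3, 4, 6, 7, 8}) = 5
G(29) = mex({0, 1, 2, 3, 5, 6, 7, 8, 9}) = 4
G(30) = mex({0, 1, 2, 3, 4, 5, 6, 9, 10}) = 7
G(31) = mex({0, 1, 3, 4, 5, 7, 10, 11}) = 2
G(32) = mex({0, 2, 3, 4, 5, 6, 7, 9, 11}) = 1
G(33) = mex({0, 1, 2, 3, 4, 5, 6, 7, 9, 12}) = 8
G(34) = mex({0, 1, 2, 3, 4, 5, 7, 8, 11, 12}) = 6
G(35) = mex({0, 1, 2, 3, 4, 5, 6, 8, 9, 10, 11}) = 7
G(36) = mex({0, 1, 2, 3, 5, 6, 7, 9, 10}) = 4
G(37) = mex({0, 2, 3, 4, 6, 7, 9, 10, 11, 12}) = 1
G(38) = mex({0, 1, 3, 4, 5, 6, 7, 9, 10, 11, 12}) = 2
G(39) = mex({0, 1, 2, 4, 5, 6, 7, 9, 10, 12, 14}) = 3
G(40) = mex({0, 2, 3, 4, 6, 7, 11, 12, 14}) = 1
G(41) = mex({0, 1, 2, 3, 5, 6, 7, 9, 10, 11, 12}) = 4
Therefore G(41) = 4.

4


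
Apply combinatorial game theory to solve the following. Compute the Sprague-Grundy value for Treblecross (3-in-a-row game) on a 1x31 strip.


Treblecross: place X on empty cells; 3-in-a-row wins.
Playing within two cells of an existing X lets the opponent win at once, so sensible play treats the cells i-2..i+2 around each X as dead. The player left with no safe cell loses, so this is a normal-play take-away game on strips of safe cells.
Placing X at cell i (0-indexed) of a strip of k safe cells leaves independent strips of sizes max(0, i-2) and max(0, k-i-3). Hence G(k) = mex{ G(max(0,i-2)) XOR G(max(0,k-i-3)) : 0 <= i < k }, with G(0) = 0.
G(1): splits (0,0):0^0=0 -> mex({0}) = 1
G(2): splits (0,0):0^0=0 -> mex({0}) = 1
G(3): splits (0,0):0^0=0 -> mex({0}) = 1
G(4): splits (0,1):0^1=1 (0,0):0^0=0 -> mex({0, 1}) = 2
G(5): splits (0,2):0^1=1 (0,1):0^1=1 (0,0):0^0=0 -> mex({0, 1}) = 2
G(6) = mex({1}) = 0
G(7) = mex({0, 1, 2}) = 3
G(8) = mex({0, 1, 2}) = 3
G(9) = mex({0, 2}) = 1
G(10) = mex({0, 2, 3}) = 1
G(11) = mex({0, 3}) = 1
G(12) = mex({1, 3}) = 0
G(13) = mex({0, 1, 2, 3}) = 4
G(14) = mex({0, 1, 2}) = 3
G(15) = mex({0, 1, 2}) = 3
G(16) = mex({0, 1, 2, 4}) = 3
G(17) = mex({0, 1, 3, 4}) = 2
G(18) = mex({0, 1, 3, 4}) = 2
G(19) = mex({0, 1, 3, 5}) = 2
G(20) = mex({0, 1, 2, 3, 5}) = 4
G(21) = mex({0, 1, 2, 3, 5}) = 4
G(22) = mex({1, 2, 6}) = 0
G(23) = mex({0, 1, 2, 3, 4, 6}) = 5
G(24) = mex({0, 1, 2, 3, 4}) = 5
G(25) = mex({0, 1, 3, 4, 7}) = 2
G(26) = mex({0, 1, 3, 4, 5, 7}) = 2
G(27) = mex({0, 1, 3, 5}) = 2
G(28) = mex({0, 1, 2, 5}) = 3
G(29) = mex({0, 1, 2, 4, 5, 6}) = 3
G(30) = mex({1, 2, 4, 6}) = 0
G(31) = mex({0, 1, 2, 3, 4, 6}) = 5
Therefore G(31) = 5.

5


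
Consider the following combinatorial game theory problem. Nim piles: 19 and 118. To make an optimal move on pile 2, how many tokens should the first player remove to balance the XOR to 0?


Piles: 19 and 118
Current XOR: 19 XOR 118 = 101 (non-zero, so this is an N-position).
To make the XOR zero, we need to find a move that balances the piles.
For pile 2 (size 118): target = 118 XOR 101 = 19
We reduce pile 2 from 118 to 19.
Tokens removed: 118 - 19 = 99
Verification: 19 XOR 19 = 0

99


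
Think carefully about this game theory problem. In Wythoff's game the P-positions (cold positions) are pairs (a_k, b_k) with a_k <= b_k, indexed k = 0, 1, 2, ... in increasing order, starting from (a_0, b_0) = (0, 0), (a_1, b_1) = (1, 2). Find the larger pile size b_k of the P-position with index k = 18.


By Wythoff's theorem, a_k = floor(k * phi) and b_k = floor(k * phi^2) = a_k + k, where phi = (1 + sqrt(5))/2 is the golden ratio.
phi = (1 + sqrt(5))/2 = 1.618034
phi^2 = phi + 1 = 2.618034
k = 18
k * phi^2 = 18 * 2.618034 = 47.124612
b_18 = floor(k * phi^2) = 47 (check: a_18 + k = 29 + 18 = 47)

47


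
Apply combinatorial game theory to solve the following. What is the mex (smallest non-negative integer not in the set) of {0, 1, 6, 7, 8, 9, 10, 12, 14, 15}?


Set = {0, 1, 6, 7, 8, 9, 10, 12, 14, 15}
0 is in the set.
1 is in the set.
2 is NOT in the set. This is the mex.
mex = 2

2


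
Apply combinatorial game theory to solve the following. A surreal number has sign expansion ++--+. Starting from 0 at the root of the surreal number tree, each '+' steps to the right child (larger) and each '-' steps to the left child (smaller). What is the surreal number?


Sign expansion: ++--+
Rule: track bounds (lo, hi), initially (-inf, +inf). On '+', the current value becomes lo and we move to the simplest number in (value, hi): value + 1 if hi = +inf, otherwise the midpoint (value + hi)/2. On '-', the current value becomes hi and we move to value - 1 if lo = -inf, otherwise the midpoint (lo + value)/2.
Start at 0.
Step 1: sign = +, move right. Bounds: (0, +inf). Value = 1
Step 2: sign = +, move right. Bounds: (1, +inf). Value = 2
Step 3: sign = -, move left. Bounds: (1, 2). Value = 3/2
Step 4: sign = -, move left. Bounds: (1, 3/2). Value = 5/4
Step 5: sign = +, move right. Bounds: (5/4, 3/2). Value = 11/8
The surreal number with sign expansion ++--+ is 11/8.

11/8


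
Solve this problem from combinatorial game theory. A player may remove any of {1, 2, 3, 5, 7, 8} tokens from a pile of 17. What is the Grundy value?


The subtraction set is S = {1, 2, 3, 5, 7, 8}.
G(k) = mex{ G(k - s) : s in S, s <= k }. We compute iteratively: G(0) = 0.
G(1) = mex({0}) = 1
G(2) = mex({0, 1}) = 2
G(3) = mex({0, 1, 2}) = 3
G(4) = mex({1, 2, 3}) = 0
G(5) = mex({0, 2, 3}) = 1
G(6) = mex({0, 1, 3}) = 2
G(7) = mex({0, 1, 2}) = 3
G(8) = mex({0, 1, 2, 3}) = 4
G(9) = mex({0, 1, 2, 3, 4}) = 5
G(10) = mex({1, 2, 3, 4, 5}) = 0
G(11) = mex({0, 2, 3, 4, 5}) = 1
G(12) = mex({0, 1, 3, 5}) = 2
G(13) = mex({0, 1, 2, 4}) = 3
G(14) = mex({1, 2, 3, 5}) = 0
G(15) = mex({0, 2, 3, 4}) = 1
G(16) = mex({0, 1, 3, 4, 5}) = 2
G(17) = mex({0, 1, 2, 5}) = 3
Therefore G(17) = 3.

3


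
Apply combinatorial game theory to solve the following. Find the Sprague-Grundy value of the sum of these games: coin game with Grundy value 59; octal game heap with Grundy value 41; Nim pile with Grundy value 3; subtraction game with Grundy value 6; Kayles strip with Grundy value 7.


By the Sprague-Grundy theorem, the Grundy value of a sum of games is the XOR of individual Grundy values.
coin game: Grundy value = 59. Running XOR: 0 XOR 59 = 59
octal game heap: Grundy value = 41. Running XOR: 59 XOR 41 = 18
Nim pile: Grundy value = 3. Running XOR: 18 XOR 3 = 17
subtraction game: Grundy value = 6. Running XOR: 17 XOR 6 = 23
Kayles strip: Grundy value = 7. Running XOR: 23 XOR 7 = 16
The combined Grundy value is 16.

16


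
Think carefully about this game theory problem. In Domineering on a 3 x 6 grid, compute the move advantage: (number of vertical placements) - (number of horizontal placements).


Board is 3 x 6 (rows x cols).
Left (vertical) placements: (rows-1) * cols = 2 * 6 = 12
Right (horizontal) placements: rows * (cols-1) = 3 * 5 = 15
Advantage = Left - Right = 12 - 15 = -3

-3


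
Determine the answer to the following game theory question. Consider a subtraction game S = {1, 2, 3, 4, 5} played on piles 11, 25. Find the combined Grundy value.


Subtraction set: {1, 2, 3, 4, 5}
For this subtraction set, G(n) = n mod 6 (period = max + 1 = 6).
Pile 1 (size 11): G(11) = 11 mod 6 = 5
Pile 2 (size 25): G(25) = 25 mod 6 = 1
Total Grundy value = XOR of all: 5 XOR 1 = 4

4


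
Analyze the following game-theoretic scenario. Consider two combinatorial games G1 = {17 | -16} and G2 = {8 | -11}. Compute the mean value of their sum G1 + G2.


G1 = {17 | -16}, G2 = {8 | -11}
Each is a switch {a | b} with numbers a > b; its mean value is (a + b)/2, and mean value is additive over game sums: m(G1 + G2) = m(G1) + m(G2).
Mean of G1 = (17 + (-16))/2 = 1/2 = 1/2
Mean of G2 = (8 + (-11))/2 = -3/2 = -3/2
Mean of G1 + G2 = 1/2 + -3/2 = -1

-1


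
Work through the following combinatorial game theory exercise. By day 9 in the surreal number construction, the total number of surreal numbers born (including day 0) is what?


Day 0: {|} = 0 is born. Count = 1.
Day n: the number of surreal numbers born by day n is 2^(n+1) - 1.
By day 0: 2^1 - 1 = 1
By day 1: 2^2 - 1 = 3
By day 2: 2^3 - 1 = 7
By day 3: 2^4 - 1 = 15
By day 4: 2^5 - 1 = 31
By day 5: 2^6 - 1 = 63
By day 6: 2^7 - 1 = 127
By day 7: 2^8 - 1 = 255
By day 8: 2^9 - 1 = 511
By day 9: 2^10 - 1 = 1023
By day 9: 1023 surreal numbers.

1023


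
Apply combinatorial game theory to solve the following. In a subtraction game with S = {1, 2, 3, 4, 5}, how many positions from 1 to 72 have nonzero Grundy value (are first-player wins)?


Subtraction set S = {1, 2, 3, 4, 5}, so G(n) = n mod 6.
G(n) = 0 when n is a multiple of 6.
Multiples of 6 in [1, 72]: 12
N-positions (nonzero Grundy) = 72 - 12 = 60

60


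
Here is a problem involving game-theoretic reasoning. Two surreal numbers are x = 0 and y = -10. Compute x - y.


x = 0, y = -10
x - y = 0 - -10 = 10

10


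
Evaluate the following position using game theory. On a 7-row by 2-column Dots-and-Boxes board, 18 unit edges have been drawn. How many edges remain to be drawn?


Grid: 7 x 2 boxes, i.e. 8 rows and 3 columns of dots.
Horizontal edges: (rows + 1) * cols = 8 * 2 = 16
Vertical edges: rows * (cols + 1) = 7 * 3 = 21
Total edges: 16 + 21 = 37
Edges drawn: 18
Remaining: 37 - 18 = 19

19


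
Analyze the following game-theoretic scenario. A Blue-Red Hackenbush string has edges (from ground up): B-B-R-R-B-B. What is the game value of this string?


Edges (from ground): B-B-R-R-B-B
By Berlekamp's sign-expansion rule, a Blue-Red Hackenbush stalk has the value of the surreal number whose sign sequence is the edge sequence with B -> + and R -> -.
Sign sequence: ++--++
Trace the sign expansion in the surreal number tree, starting from 0:
Edge 1: B (sign +) -> bounds (0, +inf), value = 1
Edge 2: B (sign +) -> bounds (1, +inf), value = 2
Edge 3: R (sign -) -> bounds (1, 2), value = 3/2
Edge 4: R (sign -) -> bounds (1, 3/2), value = 5/4
Edge 5: B (sign +) -> bounds (5/4, 3/2), value = 11/8
Edge 6: B (sign +) -> bounds (11/8, 3/2), value = 23/16
Game value = 23/16

23/16


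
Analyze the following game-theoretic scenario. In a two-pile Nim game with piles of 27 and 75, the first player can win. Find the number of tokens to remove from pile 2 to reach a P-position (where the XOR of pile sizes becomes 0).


Piles: 27 and 75
Current XOR: 27 XOR 75 = 80 (non-zero, so this is an N-position).
To make the XOR zero, we need to find a move that balances the piles.
For pile 2 (size 75): target = 75 XOR 80 = 27
We reduce pile 2 from 75 to 27.
Tokens removed: 75 - 27 = 48
Verification: 27 XOR 27 = 0

48
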